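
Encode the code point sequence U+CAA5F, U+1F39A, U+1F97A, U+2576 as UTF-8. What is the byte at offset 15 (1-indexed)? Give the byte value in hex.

1-indexed offset 15 is 0-indexed offset 14.
U+CAA5F → 4-byte form F3 8A A9 9F at offsets 0–3.
U+1F39A → 4-byte form F0 9F 8E 9A at offsets 4–7.
U+1F97A → 4-byte form F0 9F A5 BA at offsets 8–11.
U+2576 → 3-byte form E2 95 B6 at offsets 12–14.
Offset 14 falls in char 4's range; it's byte 3 of E2 95 B6 = 0xB6.

0xB6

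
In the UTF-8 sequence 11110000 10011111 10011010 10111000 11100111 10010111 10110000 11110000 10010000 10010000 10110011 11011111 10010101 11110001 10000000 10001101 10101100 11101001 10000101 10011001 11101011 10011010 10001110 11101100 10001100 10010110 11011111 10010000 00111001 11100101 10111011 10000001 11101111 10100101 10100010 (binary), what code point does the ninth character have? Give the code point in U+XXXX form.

U+07D0

Offset 0: leading byte 0xF0 = 11110000 → 4-byte char #1 = F0 9F 9A B8.
Offset 4: leading byte 0xE7 = 11100111 → 3-byte char #2 = E7 97 B0.
Offset 7: leading byte 0xF0 = 11110000 → 4-byte char #3 = F0 90 90 B3.
Offset 11: leading byte 0xDF = 11011111 → 2-byte char #4 = DF 95.
Offset 13: leading byte 0xF1 = 11110001 → 4-byte char #5 = F1 80 8D AC.
Offset 17: leading byte 0xE9 = 11101001 → 3-byte char #6 = E9 85 99.
Offset 20: leading byte 0xEB = 11101011 → 3-byte char #7 = EB 9A 8E.
Offset 23: leading byte 0xEC = 11101100 → 3-byte char #8 = EC 8C 96.
Offset 26: leading byte 0xDF = 11011111 → 2-byte char #9 = DF 90.
Leading byte 0xDF = 11011111 matches 110xxxxx → 2-byte sequence.
Byte 1: 0xDF = 11011111, payload 11111 (5 bits).
Byte 2: 0x90 = 10010000 (10xxxxxx ✓), payload 010000.
Concatenate: 11111010000 = 0x7D0 (11 bits → U+07D0).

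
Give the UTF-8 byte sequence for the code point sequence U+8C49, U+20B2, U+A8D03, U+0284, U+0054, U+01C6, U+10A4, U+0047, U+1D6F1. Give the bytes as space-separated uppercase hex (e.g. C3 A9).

E8 B1 89 E2 82 B2 F2 A8 B4 83 CA 84 54 C7 86 E1 82 A4 47 F0 9D 9B B1

U+8C49: 3-byte form → E8 B1 89.
U+20B2: 3-byte form → E2 82 B2.
U+A8D03: 4-byte form → F2 A8 B4 83.
U+0284: 2-byte form → CA 84.
U+0054: 1-byte form → 54.
U+01C6: 2-byte form → C7 86.
U+10A4: 3-byte form → E1 82 A4.
U+0047: 1-byte form → 47.
U+1D6F1: 4-byte form → F0 9D 9B B1.
Concatenated (23 bytes): E8 B1 89 E2 82 B2 F2 A8 B4 83 CA 84 54 C7 86 E1 82 A4 47 F0 9D 9B B1.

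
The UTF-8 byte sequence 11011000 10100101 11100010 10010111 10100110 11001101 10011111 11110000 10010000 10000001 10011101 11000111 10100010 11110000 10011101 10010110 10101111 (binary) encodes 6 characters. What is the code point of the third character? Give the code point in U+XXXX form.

U+035F

Offset 0: leading byte 0xD8 = 11011000 → 2-byte char #1 = D8 A5.
Offset 2: leading byte 0xE2 = 11100010 → 3-byte char #2 = E2 97 A6.
Offset 5: leading byte 0xCD = 11001101 → 2-byte char #3 = CD 9F.
Leading byte 0xCD = 11001101 matches 110xxxxx → 2-byte sequence.
Byte 1: 0xCD = 11001101, payload 01101 (5 bits).
Byte 2: 0x9F = 10011111 (10xxxxxx ✓), payload 011111.
Concatenate: 01101011111 = 0x35F (11 bits → U+035F).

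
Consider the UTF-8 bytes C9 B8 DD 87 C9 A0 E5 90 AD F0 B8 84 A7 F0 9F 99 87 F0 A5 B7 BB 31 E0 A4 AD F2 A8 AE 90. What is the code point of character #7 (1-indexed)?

Offset 0: leading byte 0xC9 = 11001001 → 2-byte char #1 = C9 B8.
Offset 2: leading byte 0xDD = 11011101 → 2-byte char #2 = DD 87.
Offset 4: leading byte 0xC9 = 11001001 → 2-byte char #3 = C9 A0.
Offset 6: leading byte 0xE5 = 11100101 → 3-byte char #4 = E5 90 AD.
Offset 9: leading byte 0xF0 = 11110000 → 4-byte char #5 = F0 B8 84 A7.
Offset 13: leading byte 0xF0 = 11110000 → 4-byte char #6 = F0 9F 99 87.
Offset 17: leading byte 0xF0 = 11110000 → 4-byte char #7 = F0 A5 B7 BB.
Leading byte 0xF0 = 11110000 matches 11110xxx → 4-byte sequence.
Byte 1: 0xF0 = 11110000, payload 000 (3 bits).
Byte 2: 0xA5 = 10100101 (10xxxxxx ✓), payload 100101.
Byte 3: 0xB7 = 10110111 (10xxxxxx ✓), payload 110111.
Byte 4: 0xBB = 10111011 (10xxxxxx ✓), payload 111011.
Concatenate: 000100101110111111011 = 0x25DFB (21 bits → U+25DFB).

U+25DFB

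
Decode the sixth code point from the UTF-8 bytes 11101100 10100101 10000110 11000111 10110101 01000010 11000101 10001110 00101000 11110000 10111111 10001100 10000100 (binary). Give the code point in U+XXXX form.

Offset 0: leading byte 0xEC = 11101100 → 3-byte char #1 = EC A5 86.
Offset 3: leading byte 0xC7 = 11000111 → 2-byte char #2 = C7 B5.
Offset 5: leading byte 0x42 = 01000010 → 1-byte char #3 = 42.
Offset 6: leading byte 0xC5 = 11000101 → 2-byte char #4 = C5 8E.
Offset 8: leading byte 0x28 = 00101000 → 1-byte char #5 = 28.
Offset 9: leading byte 0xF0 = 11110000 → 4-byte char #6 = F0 BF 8C 84.
Leading byte 0xF0 = 11110000 matches 11110xxx → 4-byte sequence.
Byte 1: 0xF0 = 11110000, payload 000 (3 bits).
Byte 2: 0xBF = 10111111 (10xxxxxx ✓), payload 111111.
Byte 3: 0x8C = 10001100 (10xxxxxx ✓), payload 001100.
Byte 4: 0x84 = 10000100 (10xxxxxx ✓), payload 000100.
Concatenate: 000111111001100000100 = 0x3F304 (21 bits → U+3F304).

U+3F304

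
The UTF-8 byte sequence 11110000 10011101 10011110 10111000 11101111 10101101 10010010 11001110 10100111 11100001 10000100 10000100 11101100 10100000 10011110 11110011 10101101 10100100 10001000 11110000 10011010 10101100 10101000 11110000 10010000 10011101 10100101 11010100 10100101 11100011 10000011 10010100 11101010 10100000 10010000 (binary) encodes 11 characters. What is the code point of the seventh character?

Offset 0: leading byte 0xF0 = 11110000 → 4-byte char #1 = F0 9D 9E B8.
Offset 4: leading byte 0xEF = 11101111 → 3-byte char #2 = EF AD 92.
Offset 7: leading byte 0xCE = 11001110 → 2-byte char #3 = CE A7.
Offset 9: leading byte 0xE1 = 11100001 → 3-byte char #4 = E1 84 84.
Offset 12: leading byte 0xEC = 11101100 → 3-byte char #5 = EC A0 9E.
Offset 15: leading byte 0xF3 = 11110011 → 4-byte char #6 = F3 AD A4 88.
Offset 19: leading byte 0xF0 = 11110000 → 4-byte char #7 = F0 9A AC A8.
Leading byte 0xF0 = 11110000 matches 11110xxx → 4-byte sequence.
Byte 1: 0xF0 = 11110000, payload 000 (3 bits).
Byte 2: 0x9A = 10011010 (10xxxxxx ✓), payload 011010.
Byte 3: 0xAC = 10101100 (10xxxxxx ✓), payload 101100.
Byte 4: 0xA8 = 10101000 (10xxxxxx ✓), payload 101000.
Concatenate: 000011010101100101000 = 0x1AB28 (21 bits → U+1AB28).

U+1AB28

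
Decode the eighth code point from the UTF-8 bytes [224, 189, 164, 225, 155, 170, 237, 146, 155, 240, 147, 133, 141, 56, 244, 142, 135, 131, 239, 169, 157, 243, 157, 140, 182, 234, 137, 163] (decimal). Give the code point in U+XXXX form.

U+DD336

Offset 0: leading byte 0xE0 = 11100000 → 3-byte char #1 = E0 BD A4.
Offset 3: leading byte 0xE1 = 11100001 → 3-byte char #2 = E1 9B AA.
Offset 6: leading byte 0xED = 11101101 → 3-byte char #3 = ED 92 9B.
Offset 9: leading byte 0xF0 = 11110000 → 4-byte char #4 = F0 93 85 8D.
Offset 13: leading byte 0x38 = 00111000 → 1-byte char #5 = 38.
Offset 14: leading byte 0xF4 = 11110100 → 4-byte char #6 = F4 8E 87 83.
Offset 18: leading byte 0xEF = 11101111 → 3-byte char #7 = EF A9 9D.
Offset 21: leading byte 0xF3 = 11110011 → 4-byte char #8 = F3 9D 8C B6.
Leading byte 0xF3 = 11110011 matches 11110xxx → 4-byte sequence.
Byte 1: 0xF3 = 11110011, payload 011 (3 bits).
Byte 2: 0x9D = 10011101 (10xxxxxx ✓), payload 011101.
Byte 3: 0x8C = 10001100 (10xxxxxx ✓), payload 001100.
Byte 4: 0xB6 = 10110110 (10xxxxxx ✓), payload 110110.
Concatenate: 011011101001100110110 = 0xDD336 (21 bits → U+DD336).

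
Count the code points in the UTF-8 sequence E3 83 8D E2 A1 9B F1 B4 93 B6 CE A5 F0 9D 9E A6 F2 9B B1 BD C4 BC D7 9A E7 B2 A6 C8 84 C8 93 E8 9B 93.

12

Byte at offset 0: 0xE3 = 11100011 → 3-byte char (#1). Advance 3.
Byte at offset 3: 0xE2 = 11100010 → 3-byte char (#2). Advance 3.
Byte at offset 6: 0xF1 = 11110001 → 4-byte char (#3). Advance 4.
Byte at offset 10: 0xCE = 11001110 → 2-byte char (#4). Advance 2.
Byte at offset 12: 0xF0 = 11110000 → 4-byte char (#5). Advance 4.
Byte at offset 16: 0xF2 = 11110010 → 4-byte char (#6). Advance 4.
Byte at offset 20: 0xC4 = 11000100 → 2-byte char (#7). Advance 2.
Byte at offset 22: 0xD7 = 11010111 → 2-byte char (#8). Advance 2.
Byte at offset 24: 0xE7 = 11100111 → 3-byte char (#9). Advance 3.
Byte at offset 27: 0xC8 = 11001000 → 2-byte char (#10). Advance 2.
Byte at offset 29: 0xC8 = 11001000 → 2-byte char (#11). Advance 2.
Byte at offset 31: 0xE8 = 11101000 → 3-byte char (#12). Advance 3.
Reached end at offset 34 after 12 code points.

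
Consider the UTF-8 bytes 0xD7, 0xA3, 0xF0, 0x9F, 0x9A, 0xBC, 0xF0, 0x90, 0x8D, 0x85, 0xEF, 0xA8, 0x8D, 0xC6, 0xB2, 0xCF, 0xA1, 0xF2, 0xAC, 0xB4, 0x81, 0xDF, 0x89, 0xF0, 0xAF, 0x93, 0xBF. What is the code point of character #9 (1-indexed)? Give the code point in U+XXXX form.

Offset 0: leading byte 0xD7 = 11010111 → 2-byte char #1 = D7 A3.
Offset 2: leading byte 0xF0 = 11110000 → 4-byte char #2 = F0 9F 9A BC.
Offset 6: leading byte 0xF0 = 11110000 → 4-byte char #3 = F0 90 8D 85.
Offset 10: leading byte 0xEF = 11101111 → 3-byte char #4 = EF A8 8D.
Offset 13: leading byte 0xC6 = 11000110 → 2-byte char #5 = C6 B2.
Offset 15: leading byte 0xCF = 11001111 → 2-byte char #6 = CF A1.
Offset 17: leading byte 0xF2 = 11110010 → 4-byte char #7 = F2 AC B4 81.
Offset 21: leading byte 0xDF = 11011111 → 2-byte char #8 = DF 89.
Offset 23: leading byte 0xF0 = 11110000 → 4-byte char #9 = F0 AF 93 BF.
Leading byte 0xF0 = 11110000 matches 11110xxx → 4-byte sequence.
Byte 1: 0xF0 = 11110000, payload 000 (3 bits).
Byte 2: 0xAF = 10101111 (10xxxxxx ✓), payload 101111.
Byte 3: 0x93 = 10010011 (10xxxxxx ✓), payload 010011.
Byte 4: 0xBF = 10111111 (10xxxxxx ✓), payload 111111.
Concatenate: 000101111010011111111 = 0x2F4FF (21 bits → U+2F4FF).

U+2F4FF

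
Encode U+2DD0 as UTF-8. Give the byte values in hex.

U+2DD0 = 0x2DD0 = 11728 decimal. In range U+0800–U+FFFF → 3-byte form: 1110xxxx 10xxxxxx 10xxxxxx.
Binary (16 bits): 0010110111010000.
Split 4+6+6: 0010 | 110111 | 010000.
Byte 1: 11100010 = 0xE2.
Byte 2: 10110111 = 0xB7.
Byte 3: 10010000 = 0x90.

E2 B7 90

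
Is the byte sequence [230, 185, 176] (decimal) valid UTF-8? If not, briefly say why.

Leading byte 0xE6 = 11100110 → 3-byte form.
Continuation bytes 0xB9=10111001, 0xB0=10110000 all match 10xxxxxx.
Decoded value 0x6E70 is ≥ 0x800 (shortest form) and not a surrogate.

valid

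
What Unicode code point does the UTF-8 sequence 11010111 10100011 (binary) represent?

U+05E3

Leading byte 0xD7 = 11010111 matches 110xxxxx → 2-byte sequence.
Byte 1: 0xD7 = 11010111, payload 10111 (5 bits).
Byte 2: 0xA3 = 10100011 (10xxxxxx ✓), payload 100011.
Concatenate: 10111100011 = 0x5E3 (11 bits → U+05E3).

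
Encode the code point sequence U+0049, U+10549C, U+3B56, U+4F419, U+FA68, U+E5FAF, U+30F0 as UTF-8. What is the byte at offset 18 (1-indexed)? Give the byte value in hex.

0xBE

1-indexed offset 18 is 0-indexed offset 17.
U+0049 → 1-byte form 49 at offsets 0–0.
U+10549C → 4-byte form F4 85 92 9C at offsets 1–4.
U+3B56 → 3-byte form E3 AD 96 at offsets 5–7.
U+4F419 → 4-byte form F1 8F 90 99 at offsets 8–11.
U+FA68 → 3-byte form EF A9 A8 at offsets 12–14.
U+E5FAF → 4-byte form F3 A5 BE AF at offsets 15–18.
Offset 17 falls in char 6's range; it's byte 3 of F3 A5 BE AF = 0xBE.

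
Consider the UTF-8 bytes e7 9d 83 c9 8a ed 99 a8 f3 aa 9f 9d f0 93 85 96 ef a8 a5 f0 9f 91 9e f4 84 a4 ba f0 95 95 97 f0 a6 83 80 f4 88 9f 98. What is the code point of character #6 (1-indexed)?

Offset 0: leading byte 0xE7 = 11100111 → 3-byte char #1 = E7 9D 83.
Offset 3: leading byte 0xC9 = 11001001 → 2-byte char #2 = C9 8A.
Offset 5: leading byte 0xED = 11101101 → 3-byte char #3 = ED 99 A8.
Offset 8: leading byte 0xF3 = 11110011 → 4-byte char #4 = F3 AA 9F 9D.
Offset 12: leading byte 0xF0 = 11110000 → 4-byte char #5 = F0 93 85 96.
Offset 16: leading byte 0xEF = 11101111 → 3-byte char #6 = EF A8 A5.
Leading byte 0xEF = 11101111 matches 1110xxxx → 3-byte sequence.
Byte 1: 0xEF = 11101111, payload 1111 (4 bits).
Byte 2: 0xA8 = 10101000 (10xxxxxx ✓), payload 101000.
Byte 3: 0xA5 = 10100101 (10xxxxxx ✓), payload 100101.
Concatenate: 1111101000100101 = 0xFA25 (16 bits → U+FA25).

U+FA25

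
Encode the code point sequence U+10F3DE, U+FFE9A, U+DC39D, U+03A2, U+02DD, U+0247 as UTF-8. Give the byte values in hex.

F4 8F 8F 9E F3 BF BA 9A F3 9C 8E 9D CE A2 CB 9D C9 87

U+10F3DE: 4-byte form → F4 8F 8F 9E.
U+FFE9A: 4-byte form → F3 BF BA 9A.
U+DC39D: 4-byte form → F3 9C 8E 9D.
U+03A2: 2-byte form → CE A2.
U+02DD: 2-byte form → CB 9D.
U+0247: 2-byte form → C9 87.
Concatenated (18 bytes): F4 8F 8F 9E F3 BF BA 9A F3 9C 8E 9D CE A2 CB 9D C9 87.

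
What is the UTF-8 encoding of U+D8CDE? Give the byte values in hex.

F3 98 B3 9E

U+D8CDE = 0xD8CDE = 888030 decimal. In range U+10000–U+10FFFF → 4-byte form: 11110xxx 10xxxxxx 10xxxxxx 10xxxxxx.
Binary (21 bits): 011011000110011011110.
Split 3+6+6+6: 011 | 011000 | 110011 | 011110.
Byte 1: 11110011 = 0xF3.
Byte 2: 10011000 = 0x98.
Byte 3: 10110011 = 0xB3.
Byte 4: 10011110 = 0x9E.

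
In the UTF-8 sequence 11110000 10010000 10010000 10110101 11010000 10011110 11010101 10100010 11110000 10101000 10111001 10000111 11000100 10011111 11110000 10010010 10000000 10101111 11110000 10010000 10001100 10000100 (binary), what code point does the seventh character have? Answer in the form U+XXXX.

U+10304

Offset 0: leading byte 0xF0 = 11110000 → 4-byte char #1 = F0 90 90 B5.
Offset 4: leading byte 0xD0 = 11010000 → 2-byte char #2 = D0 9E.
Offset 6: leading byte 0xD5 = 11010101 → 2-byte char #3 = D5 A2.
Offset 8: leading byte 0xF0 = 11110000 → 4-byte char #4 = F0 A8 B9 87.
Offset 12: leading byte 0xC4 = 11000100 → 2-byte char #5 = C4 9F.
Offset 14: leading byte 0xF0 = 11110000 → 4-byte char #6 = F0 92 80 AF.
Offset 18: leading byte 0xF0 = 11110000 → 4-byte char #7 = F0 90 8C 84.
Leading byte 0xF0 = 11110000 matches 11110xxx → 4-byte sequence.
Byte 1: 0xF0 = 11110000, payload 000 (3 bits).
Byte 2: 0x90 = 10010000 (10xxxxxx ✓), payload 010000.
Byte 3: 0x8C = 10001100 (10xxxxxx ✓), payload 001100.
Byte 4: 0x84 = 10000100 (10xxxxxx ✓), payload 000100.
Concatenate: 000010000001100000100 = 0x10304 (21 bits → U+10304).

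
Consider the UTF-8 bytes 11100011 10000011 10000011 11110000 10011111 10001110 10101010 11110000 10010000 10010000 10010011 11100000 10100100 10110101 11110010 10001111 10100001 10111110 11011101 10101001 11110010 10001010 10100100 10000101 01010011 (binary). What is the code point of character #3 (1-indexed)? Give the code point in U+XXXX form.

U+10413

Offset 0: leading byte 0xE3 = 11100011 → 3-byte char #1 = E3 83 83.
Offset 3: leading byte 0xF0 = 11110000 → 4-byte char #2 = F0 9F 8E AA.
Offset 7: leading byte 0xF0 = 11110000 → 4-byte char #3 = F0 90 90 93.
Leading byte 0xF0 = 11110000 matches 11110xxx → 4-byte sequence.
Byte 1: 0xF0 = 11110000, payload 000 (3 bits).
Byte 2: 0x90 = 10010000 (10xxxxxx ✓), payload 010000.
Byte 3: 0x90 = 10010000 (10xxxxxx ✓), payload 010000.
Byte 4: 0x93 = 10010011 (10xxxxxx ✓), payload 010011.
Concatenate: 000010000010000010011 = 0x10413 (21 bits → U+10413).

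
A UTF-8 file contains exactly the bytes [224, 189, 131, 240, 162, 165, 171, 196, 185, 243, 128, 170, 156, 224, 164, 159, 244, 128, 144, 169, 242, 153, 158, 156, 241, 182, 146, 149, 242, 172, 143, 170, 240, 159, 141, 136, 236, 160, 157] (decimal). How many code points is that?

Byte at offset 0: 0xE0 = 11100000 → 3-byte char (#1). Advance 3.
Byte at offset 3: 0xF0 = 11110000 → 4-byte char (#2). Advance 4.
Byte at offset 7: 0xC4 = 11000100 → 2-byte char (#3). Advance 2.
Byte at offset 9: 0xF3 = 11110011 → 4-byte char (#4). Advance 4.
Byte at offset 13: 0xE0 = 11100000 → 3-byte char (#5). Advance 3.
Byte at offset 16: 0xF4 = 11110100 → 4-byte char (#6). Advance 4.
Byte at offset 20: 0xF2 = 11110010 → 4-byte char (#7). Advance 4.
Byte at offset 24: 0xF1 = 11110001 → 4-byte char (#8). Advance 4.
Byte at offset 28: 0xF2 = 11110010 → 4-byte char (#9). Advance 4.
Byte at offset 32: 0xF0 = 11110000 → 4-byte char (#10). Advance 4.
Byte at offset 36: 0xEC = 11101100 → 3-byte char (#11). Advance 3.
Reached end at offset 39 after 11 code points.

11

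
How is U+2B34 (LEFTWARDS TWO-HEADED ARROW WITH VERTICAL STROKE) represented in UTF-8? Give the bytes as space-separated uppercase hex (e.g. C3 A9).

E2 AC B4

U+2B34 = 0x2B34 = 11060 decimal. In range U+0800–U+FFFF → 3-byte form: 1110xxxx 10xxxxxx 10xxxxxx.
Binary (16 bits): 0010101100110100.
Split 4+6+6: 0010 | 101100 | 110100.
Byte 1: 11100010 = 0xE2.
Byte 2: 10101100 = 0xAC.
Byte 3: 10110100 = 0xB4.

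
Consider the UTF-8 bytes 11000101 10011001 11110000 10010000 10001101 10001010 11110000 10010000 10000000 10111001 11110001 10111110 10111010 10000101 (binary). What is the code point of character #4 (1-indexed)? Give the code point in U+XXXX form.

U+7EE85

Offset 0: leading byte 0xC5 = 11000101 → 2-byte char #1 = C5 99.
Offset 2: leading byte 0xF0 = 11110000 → 4-byte char #2 = F0 90 8D 8A.
Offset 6: leading byte 0xF0 = 11110000 → 4-byte char #3 = F0 90 80 B9.
Offset 10: leading byte 0xF1 = 11110001 → 4-byte char #4 = F1 BE BA 85.
Leading byte 0xF1 = 11110001 matches 11110xxx → 4-byte sequence.
Byte 1: 0xF1 = 11110001, payload 001 (3 bits).
Byte 2: 0xBE = 10111110 (10xxxxxx ✓), payload 111110.
Byte 3: 0xBA = 10111010 (10xxxxxx ✓), payload 111010.
Byte 4: 0x85 = 10000101 (10xxxxxx ✓), payload 000101.
Concatenate: 001111110111010000101 = 0x7EE85 (21 bits → U+7EE85).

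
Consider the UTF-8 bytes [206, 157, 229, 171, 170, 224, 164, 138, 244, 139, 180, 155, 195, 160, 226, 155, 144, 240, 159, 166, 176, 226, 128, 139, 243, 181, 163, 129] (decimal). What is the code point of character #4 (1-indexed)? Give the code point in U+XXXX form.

U+10BD1B

Offset 0: leading byte 0xCE = 11001110 → 2-byte char #1 = CE 9D.
Offset 2: leading byte 0xE5 = 11100101 → 3-byte char #2 = E5 AB AA.
Offset 5: leading byte 0xE0 = 11100000 → 3-byte char #3 = E0 A4 8A.
Offset 8: leading byte 0xF4 = 11110100 → 4-byte char #4 = F4 8B B4 9B.
Leading byte 0xF4 = 11110100 matches 11110xxx → 4-byte sequence.
Byte 1: 0xF4 = 11110100, payload 100 (3 bits).
Byte 2: 0x8B = 10001011 (10xxxxxx ✓), payload 001011.
Byte 3: 0xB4 = 10110100 (10xxxxxx ✓), payload 110100.
Byte 4: 0x9B = 10011011 (10xxxxxx ✓), payload 011011.
Concatenate: 100001011110100011011 = 0x10BD1B (21 bits → U+10BD1B).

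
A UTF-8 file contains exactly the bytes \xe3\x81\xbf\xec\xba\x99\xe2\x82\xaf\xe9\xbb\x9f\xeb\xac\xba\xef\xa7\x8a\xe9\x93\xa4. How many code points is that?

7

Byte at offset 0: 0xE3 = 11100011 → 3-byte char (#1). Advance 3.
Byte at offset 3: 0xEC = 11101100 → 3-byte char (#2). Advance 3.
Byte at offset 6: 0xE2 = 11100010 → 3-byte char (#3). Advance 3.
Byte at offset 9: 0xE9 = 11101001 → 3-byte char (#4). Advance 3.
Byte at offset 12: 0xEB = 11101011 → 3-byte char (#5). Advance 3.
Byte at offset 15: 0xEF = 11101111 → 3-byte char (#6). Advance 3.
Byte at offset 18: 0xE9 = 11101001 → 3-byte char (#7). Advance 3.
Reached end at offset 21 after 7 code points.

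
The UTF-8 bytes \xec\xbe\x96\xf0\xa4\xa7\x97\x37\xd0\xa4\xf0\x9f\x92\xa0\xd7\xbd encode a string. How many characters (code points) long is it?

Byte at offset 0: 0xEC = 11101100 → 3-byte char (#1). Advance 3.
Byte at offset 3: 0xF0 = 11110000 → 4-byte char (#2). Advance 4.
Byte at offset 7: 0x37 = 00110111 → 1-byte char (#3). Advance 1.
Byte at offset 8: 0xD0 = 11010000 → 2-byte char (#4). Advance 2.
Byte at offset 10: 0xF0 = 11110000 → 4-byte char (#5). Advance 4.
Byte at offset 14: 0xD7 = 11010111 → 2-byte char (#6). Advance 2.
Reached end at offset 16 after 6 code points.

6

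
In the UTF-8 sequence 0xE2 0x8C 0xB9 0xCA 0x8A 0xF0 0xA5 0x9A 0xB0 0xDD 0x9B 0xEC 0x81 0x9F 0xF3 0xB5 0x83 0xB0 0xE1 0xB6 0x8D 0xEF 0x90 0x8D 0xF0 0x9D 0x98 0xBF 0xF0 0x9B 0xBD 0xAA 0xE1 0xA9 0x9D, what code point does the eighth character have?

Offset 0: leading byte 0xE2 = 11100010 → 3-byte char #1 = E2 8C B9.
Offset 3: leading byte 0xCA = 11001010 → 2-byte char #2 = CA 8A.
Offset 5: leading byte 0xF0 = 11110000 → 4-byte char #3 = F0 A5 9A B0.
Offset 9: leading byte 0xDD = 11011101 → 2-byte char #4 = DD 9B.
Offset 11: leading byte 0xEC = 11101100 → 3-byte char #5 = EC 81 9F.
Offset 14: leading byte 0xF3 = 11110011 → 4-byte char #6 = F3 B5 83 B0.
Offset 18: leading byte 0xE1 = 11100001 → 3-byte char #7 = E1 B6 8D.
Offset 21: leading byte 0xEF = 11101111 → 3-byte char #8 = EF 90 8D.
Leading byte 0xEF = 11101111 matches 1110xxxx → 3-byte sequence.
Byte 1: 0xEF = 11101111, payload 1111 (4 bits).
Byte 2: 0x90 = 10010000 (10xxxxxx ✓), payload 010000.
Byte 3: 0x8D = 10001101 (10xxxxxx ✓), payload 001101.
Concatenate: 1111010000001101 = 0xF40D (16 bits → U+F40D).

U+F40D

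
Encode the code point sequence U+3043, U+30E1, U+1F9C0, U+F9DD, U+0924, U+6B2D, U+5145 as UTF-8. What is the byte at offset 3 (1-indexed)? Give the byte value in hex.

1-indexed offset 3 is 0-indexed offset 2.
U+3043 → 3-byte form E3 81 83 at offsets 0–2.
Offset 2 falls in char 1's range; it's byte 3 of E3 81 83 = 0x83.

0x83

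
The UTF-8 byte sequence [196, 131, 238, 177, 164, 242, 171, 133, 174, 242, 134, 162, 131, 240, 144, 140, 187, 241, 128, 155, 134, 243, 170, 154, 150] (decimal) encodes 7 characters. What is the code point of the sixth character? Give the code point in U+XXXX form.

U+406C6

Offset 0: leading byte 0xC4 = 11000100 → 2-byte char #1 = C4 83.
Offset 2: leading byte 0xEE = 11101110 → 3-byte char #2 = EE B1 A4.
Offset 5: leading byte 0xF2 = 11110010 → 4-byte char #3 = F2 AB 85 AE.
Offset 9: leading byte 0xF2 = 11110010 → 4-byte char #4 = F2 86 A2 83.
Offset 13: leading byte 0xF0 = 11110000 → 4-byte char #5 = F0 90 8C BB.
Offset 17: leading byte 0xF1 = 11110001 → 4-byte char #6 = F1 80 9B 86.
Leading byte 0xF1 = 11110001 matches 11110xxx → 4-byte sequence.
Byte 1: 0xF1 = 11110001, payload 001 (3 bits).
Byte 2: 0x80 = 10000000 (10xxxxxx ✓), payload 000000.
Byte 3: 0x9B = 10011011 (10xxxxxx ✓), payload 011011.
Byte 4: 0x86 = 10000110 (10xxxxxx ✓), payload 000110.
Concatenate: 001000000011011000110 = 0x406C6 (21 bits → U+406C6).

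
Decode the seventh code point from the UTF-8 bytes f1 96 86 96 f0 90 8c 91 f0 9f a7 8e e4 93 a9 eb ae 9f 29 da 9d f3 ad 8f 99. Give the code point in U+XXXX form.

U+069D

Offset 0: leading byte 0xF1 = 11110001 → 4-byte char #1 = F1 96 86 96.
Offset 4: leading byte 0xF0 = 11110000 → 4-byte char #2 = F0 90 8C 91.
Offset 8: leading byte 0xF0 = 11110000 → 4-byte char #3 = F0 9F A7 8E.
Offset 12: leading byte 0xE4 = 11100100 → 3-byte char #4 = E4 93 A9.
Offset 15: leading byte 0xEB = 11101011 → 3-byte char #5 = EB AE 9F.
Offset 18: leading byte 0x29 = 00101001 → 1-byte char #6 = 29.
Offset 19: leading byte 0xDA = 11011010 → 2-byte char #7 = DA 9D.
Leading byte 0xDA = 11011010 matches 110xxxxx → 2-byte sequence.
Byte 1: 0xDA = 11011010, payload 11010 (5 bits).
Byte 2: 0x9D = 10011101 (10xxxxxx ✓), payload 011101.
Concatenate: 11010011101 = 0x69D (11 bits → U+069D).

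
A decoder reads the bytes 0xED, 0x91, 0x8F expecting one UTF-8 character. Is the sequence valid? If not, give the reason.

valid

Leading byte 0xED = 11101101 → 3-byte form.
Continuation bytes 0x91=10010001, 0x8F=10001111 all match 10xxxxxx.
Decoded value 0xD44F is ≥ 0x800 (shortest form) and not a surrogate.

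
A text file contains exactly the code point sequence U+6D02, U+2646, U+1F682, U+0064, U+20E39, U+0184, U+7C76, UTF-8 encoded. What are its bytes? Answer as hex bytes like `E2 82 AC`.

E6 B4 82 E2 99 86 F0 9F 9A 82 64 F0 A0 B8 B9 C6 84 E7 B1 B6

U+6D02: 3-byte form → E6 B4 82.
U+2646: 3-byte form → E2 99 86.
U+1F682: 4-byte form → F0 9F 9A 82.
U+0064: 1-byte form → 64.
U+20E39: 4-byte form → F0 A0 B8 B9.
U+0184: 2-byte form → C6 84.
U+7C76: 3-byte form → E7 B1 B6.
Concatenated (20 bytes): E6 B4 82 E2 99 86 F0 9F 9A 82 64 F0 A0 B8 B9 C6 84 E7 B1 B6.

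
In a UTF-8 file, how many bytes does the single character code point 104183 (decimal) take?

4

U+196F7 = 0x196F7. UTF-8 uses 1 byte below 0x80, 2 below 0x800, 3 below 0x10000, 4 up to 0x10FFFF. 0x196F7 is in U+10000–U+10FFFF → 4 bytes.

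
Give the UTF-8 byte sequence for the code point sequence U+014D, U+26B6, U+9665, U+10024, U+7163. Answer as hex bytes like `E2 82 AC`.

U+014D: 2-byte form → C5 8D.
U+26B6: 3-byte form → E2 9A B6.
U+9665: 3-byte form → E9 99 A5.
U+10024: 4-byte form → F0 90 80 A4.
U+7163: 3-byte form → E7 85 A3.
Concatenated (15 bytes): C5 8D E2 9A B6 E9 99 A5 F0 90 80 A4 E7 85 A3.

C5 8D E2 9A B6 E9 99 A5 F0 90 80 A4 E7 85 A3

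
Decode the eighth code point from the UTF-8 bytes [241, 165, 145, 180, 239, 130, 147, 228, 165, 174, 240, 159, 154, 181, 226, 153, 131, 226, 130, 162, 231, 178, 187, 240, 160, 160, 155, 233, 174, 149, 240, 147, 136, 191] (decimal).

U+2081B

Offset 0: leading byte 0xF1 = 11110001 → 4-byte char #1 = F1 A5 91 B4.
Offset 4: leading byte 0xEF = 11101111 → 3-byte char #2 = EF 82 93.
Offset 7: leading byte 0xE4 = 11100100 → 3-byte char #3 = E4 A5 AE.
Offset 10: leading byte 0xF0 = 11110000 → 4-byte char #4 = F0 9F 9A B5.
Offset 14: leading byte 0xE2 = 11100010 → 3-byte char #5 = E2 99 83.
Offset 17: leading byte 0xE2 = 11100010 → 3-byte char #6 = E2 82 A2.
Offset 20: leading byte 0xE7 = 11100111 → 3-byte char #7 = E7 B2 BB.
Offset 23: leading byte 0xF0 = 11110000 → 4-byte char #8 = F0 A0 A0 9B.
Leading byte 0xF0 = 11110000 matches 11110xxx → 4-byte sequence.
Byte 1: 0xF0 = 11110000, payload 000 (3 bits).
Byte 2: 0xA0 = 10100000 (10xxxxxx ✓), payload 100000.
Byte 3: 0xA0 = 10100000 (10xxxxxx ✓), payload 100000.
Byte 4: 0x9B = 10011011 (10xxxxxx ✓), payload 011011.
Concatenate: 000100000100000011011 = 0x2081B (21 bits → U+2081B).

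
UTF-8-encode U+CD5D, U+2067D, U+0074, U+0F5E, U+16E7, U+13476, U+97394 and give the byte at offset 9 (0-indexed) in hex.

U+CD5D → 3-byte form EC B5 9D at offsets 0–2.
U+2067D → 4-byte form F0 A0 99 BD at offsets 3–6.
U+0074 → 1-byte form 74 at offsets 7–7.
U+0F5E → 3-byte form E0 BD 9E at offsets 8–10.
Offset 9 falls in char 4's range; it's byte 2 of E0 BD 9E = 0xBD.

0xBD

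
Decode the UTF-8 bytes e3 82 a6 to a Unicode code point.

Leading byte 0xE3 = 11100011 matches 1110xxxx → 3-byte sequence.
Byte 1: 0xE3 = 11100011, payload 0011 (4 bits).
Byte 2: 0x82 = 10000010 (10xxxxxx ✓), payload 000010.
Byte 3: 0xA6 = 10100110 (10xxxxxx ✓), payload 100110.
Concatenate: 0011000010100110 = 0x30A6 (16 bits → U+30A6).

U+30A6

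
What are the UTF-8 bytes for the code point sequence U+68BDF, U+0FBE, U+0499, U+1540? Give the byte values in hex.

U+68BDF: 4-byte form → F1 A8 AF 9F.
U+0FBE: 3-byte form → E0 BE BE.
U+0499: 2-byte form → D2 99.
U+1540: 3-byte form → E1 95 80.
Concatenated (12 bytes): F1 A8 AF 9F E0 BE BE D2 99 E1 95 80.

F1 A8 AF 9F E0 BE BE D2 99 E1 95 80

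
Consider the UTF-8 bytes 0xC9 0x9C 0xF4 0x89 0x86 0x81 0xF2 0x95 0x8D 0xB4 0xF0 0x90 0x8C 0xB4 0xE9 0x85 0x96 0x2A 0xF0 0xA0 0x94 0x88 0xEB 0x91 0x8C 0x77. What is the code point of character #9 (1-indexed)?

U+0077

Offset 0: leading byte 0xC9 = 11001001 → 2-byte char #1 = C9 9C.
Offset 2: leading byte 0xF4 = 11110100 → 4-byte char #2 = F4 89 86 81.
Offset 6: leading byte 0xF2 = 11110010 → 4-byte char #3 = F2 95 8D B4.
Offset 10: leading byte 0xF0 = 11110000 → 4-byte char #4 = F0 90 8C B4.
Offset 14: leading byte 0xE9 = 11101001 → 3-byte char #5 = E9 85 96.
Offset 17: leading byte 0x2A = 00101010 → 1-byte char #6 = 2A.
Offset 18: leading byte 0xF0 = 11110000 → 4-byte char #7 = F0 A0 94 88.
Offset 22: leading byte 0xEB = 11101011 → 3-byte char #8 = EB 91 8C.
Offset 25: leading byte 0x77 = 01110111 → 1-byte char #9 = 77.
Leading byte 0x77 = 01110111 matches 0xxxxxxx → 1-byte sequence.
Byte 1: 0x77 = 01110111, payload 1110111 (7 bits).
Concatenate: 1110111 = 0x77 (7 bits → U+0077).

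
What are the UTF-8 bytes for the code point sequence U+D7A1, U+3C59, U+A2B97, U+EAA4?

ED 9E A1 E3 B1 99 F2 A2 AE 97 EE AA A4

U+D7A1: 3-byte form → ED 9E A1.
U+3C59: 3-byte form → E3 B1 99.
U+A2B97: 4-byte form → F2 A2 AE 97.
U+EAA4: 3-byte form → EE AA A4.
Concatenated (13 bytes): ED 9E A1 E3 B1 99 F2 A2 AE 97 EE AA A4.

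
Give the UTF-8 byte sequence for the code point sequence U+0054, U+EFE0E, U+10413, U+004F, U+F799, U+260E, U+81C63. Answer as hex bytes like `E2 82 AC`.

U+0054: 1-byte form → 54.
U+EFE0E: 4-byte form → F3 AF B8 8E.
U+10413: 4-byte form → F0 90 90 93.
U+004F: 1-byte form → 4F.
U+F799: 3-byte form → EF 9E 99.
U+260E: 3-byte form → E2 98 8E.
U+81C63: 4-byte form → F2 81 B1 A3.
Concatenated (20 bytes): 54 F3 AF B8 8E F0 90 90 93 4F EF 9E 99 E2 98 8E F2 81 B1 A3.

54 F3 AF B8 8E F0 90 90 93 4F EF 9E 99 E2 98 8E F2 81 B1 A3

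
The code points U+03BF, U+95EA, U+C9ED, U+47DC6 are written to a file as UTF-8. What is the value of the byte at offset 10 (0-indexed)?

U+03BF → 2-byte form CE BF at offsets 0–1.
U+95EA → 3-byte form E9 97 AA at offsets 2–4.
U+C9ED → 3-byte form EC A7 AD at offsets 5–7.
U+47DC6 → 4-byte form F1 87 B7 86 at offsets 8–11.
Offset 10 falls in char 4's range; it's byte 3 of F1 87 B7 86 = 0xB7.

0xB7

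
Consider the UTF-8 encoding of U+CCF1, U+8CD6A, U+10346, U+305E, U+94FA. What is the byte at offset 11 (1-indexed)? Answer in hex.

1-indexed offset 11 is 0-indexed offset 10.
U+CCF1 → 3-byte form EC B3 B1 at offsets 0–2.
U+8CD6A → 4-byte form F2 8C B5 AA at offsets 3–6.
U+10346 → 4-byte form F0 90 8D 86 at offsets 7–10.
Offset 10 falls in char 3's range; it's byte 4 of F0 90 8D 86 = 0x86.

0x86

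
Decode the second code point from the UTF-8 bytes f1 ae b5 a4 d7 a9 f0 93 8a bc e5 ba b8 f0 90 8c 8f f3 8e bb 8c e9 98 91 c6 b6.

U+05E9

Offset 0: leading byte 0xF1 = 11110001 → 4-byte char #1 = F1 AE B5 A4.
Offset 4: leading byte 0xD7 = 11010111 → 2-byte char #2 = D7 A9.
Leading byte 0xD7 = 11010111 matches 110xxxxx → 2-byte sequence.
Byte 1: 0xD7 = 11010111, payload 10111 (5 bits).
Byte 2: 0xA9 = 10101001 (10xxxxxx ✓), payload 101001.
Concatenate: 10111101001 = 0x5E9 (11 bits → U+05E9).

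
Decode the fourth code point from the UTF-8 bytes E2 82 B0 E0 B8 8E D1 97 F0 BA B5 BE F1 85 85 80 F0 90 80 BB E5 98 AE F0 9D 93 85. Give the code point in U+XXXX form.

U+3AD7E

Offset 0: leading byte 0xE2 = 11100010 → 3-byte char #1 = E2 82 B0.
Offset 3: leading byte 0xE0 = 11100000 → 3-byte char #2 = E0 B8 8E.
Offset 6: leading byte 0xD1 = 11010001 → 2-byte char #3 = D1 97.
Offset 8: leading byte 0xF0 = 11110000 → 4-byte char #4 = F0 BA B5 BE.
Leading byte 0xF0 = 11110000 matches 11110xxx → 4-byte sequence.
Byte 1: 0xF0 = 11110000, payload 000 (3 bits).
Byte 2: 0xBA = 10111010 (10xxxxxx ✓), payload 111010.
Byte 3: 0xB5 = 10110101 (10xxxxxx ✓), payload 110101.
Byte 4: 0xBE = 10111110 (10xxxxxx ✓), payload 111110.
Concatenate: 000111010110101111110 = 0x3AD7E (21 bits → U+3AD7E).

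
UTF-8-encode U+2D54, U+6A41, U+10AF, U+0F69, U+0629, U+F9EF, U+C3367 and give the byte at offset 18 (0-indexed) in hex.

0x83

U+2D54 → 3-byte form E2 B5 94 at offsets 0–2.
U+6A41 → 3-byte form E6 A9 81 at offsets 3–5.
U+10AF → 3-byte form E1 82 AF at offsets 6–8.
U+0F69 → 3-byte form E0 BD A9 at offsets 9–11.
U+0629 → 2-byte form D8 A9 at offsets 12–13.
U+F9EF → 3-byte form EF A7 AF at offsets 14–16.
U+C3367 → 4-byte form F3 83 8D A7 at offsets 17–20.
Offset 18 falls in char 7's range; it's byte 2 of F3 83 8D A7 = 0x83.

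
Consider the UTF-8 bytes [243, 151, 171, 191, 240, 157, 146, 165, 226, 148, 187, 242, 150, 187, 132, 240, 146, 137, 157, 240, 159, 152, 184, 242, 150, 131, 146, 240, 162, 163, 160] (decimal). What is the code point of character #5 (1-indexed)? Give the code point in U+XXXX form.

Offset 0: leading byte 0xF3 = 11110011 → 4-byte char #1 = F3 97 AB BF.
Offset 4: leading byte 0xF0 = 11110000 → 4-byte char #2 = F0 9D 92 A5.
Offset 8: leading byte 0xE2 = 11100010 → 3-byte char #3 = E2 94 BB.
Offset 11: leading byte 0xF2 = 11110010 → 4-byte char #4 = F2 96 BB 84.
Offset 15: leading byte 0xF0 = 11110000 → 4-byte char #5 = F0 92 89 9D.
Leading byte 0xF0 = 11110000 matches 11110xxx → 4-byte sequence.
Byte 1: 0xF0 = 11110000, payload 000 (3 bits).
Byte 2: 0x92 = 10010010 (10xxxxxx ✓), payload 010010.
Byte 3: 0x89 = 10001001 (10xxxxxx ✓), payload 001001.
Byte 4: 0x9D = 10011101 (10xxxxxx ✓), payload 011101.
Concatenate: 000010010001001011101 = 0x1225D (21 bits → U+1225D).

U+1225D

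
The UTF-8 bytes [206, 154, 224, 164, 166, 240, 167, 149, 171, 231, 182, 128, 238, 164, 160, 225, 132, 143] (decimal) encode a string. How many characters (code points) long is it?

6

Byte at offset 0: 0xCE = 11001110 → 2-byte char (#1). Advance 2.
Byte at offset 2: 0xE0 = 11100000 → 3-byte char (#2). Advance 3.
Byte at offset 5: 0xF0 = 11110000 → 4-byte char (#3). Advance 4.
Byte at offset 9: 0xE7 = 11100111 → 3-byte char (#4). Advance 3.
Byte at offset 12: 0xEE = 11101110 → 3-byte char (#5). Advance 3.
Byte at offset 15: 0xE1 = 11100001 → 3-byte char (#6). Advance 3.
Reached end at offset 18 after 6 code points.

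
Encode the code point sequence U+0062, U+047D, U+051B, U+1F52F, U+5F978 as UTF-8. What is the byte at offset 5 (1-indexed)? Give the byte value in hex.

0x9B

1-indexed offset 5 is 0-indexed offset 4.
U+0062 → 1-byte form 62 at offsets 0–0.
U+047D → 2-byte form D1 BD at offsets 1–2.
U+051B → 2-byte form D4 9B at offsets 3–4.
Offset 4 falls in char 3's range; it's byte 2 of D4 9B = 0x9B.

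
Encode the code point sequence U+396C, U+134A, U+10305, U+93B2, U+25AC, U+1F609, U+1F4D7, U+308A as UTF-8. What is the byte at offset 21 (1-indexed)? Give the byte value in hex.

1-indexed offset 21 is 0-indexed offset 20.
U+396C → 3-byte form E3 A5 AC at offsets 0–2.
U+134A → 3-byte form E1 8D 8A at offsets 3–5.
U+10305 → 4-byte form F0 90 8C 85 at offsets 6–9.
U+93B2 → 3-byte form E9 8E B2 at offsets 10–12.
U+25AC → 3-byte form E2 96 AC at offsets 13–15.
U+1F609 → 4-byte form F0 9F 98 89 at offsets 16–19.
U+1F4D7 → 4-byte form F0 9F 93 97 at offsets 20–23.
Offset 20 falls in char 7's range; it's byte 1 of F0 9F 93 97 = 0xF0.

0xF0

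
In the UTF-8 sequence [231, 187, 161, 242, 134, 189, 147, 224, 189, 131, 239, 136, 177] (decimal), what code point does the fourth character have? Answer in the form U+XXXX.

U+F231

Offset 0: leading byte 0xE7 = 11100111 → 3-byte char #1 = E7 BB A1.
Offset 3: leading byte 0xF2 = 11110010 → 4-byte char #2 = F2 86 BD 93.
Offset 7: leading byte 0xE0 = 11100000 → 3-byte char #3 = E0 BD 83.
Offset 10: leading byte 0xEF = 11101111 → 3-byte char #4 = EF 88 B1.
Leading byte 0xEF = 11101111 matches 1110xxxx → 3-byte sequence.
Byte 1: 0xEF = 11101111, payload 1111 (4 bits).
Byte 2: 0x88 = 10001000 (10xxxxxx ✓), payload 001000.
Byte 3: 0xB1 = 10110001 (10xxxxxx ✓), payload 110001.
Concatenate: 1111001000110001 = 0xF231 (16 bits → U+F231).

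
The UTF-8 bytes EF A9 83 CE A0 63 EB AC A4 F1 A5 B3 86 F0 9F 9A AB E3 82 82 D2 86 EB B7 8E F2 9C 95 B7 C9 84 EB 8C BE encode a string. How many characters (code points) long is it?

12

Byte at offset 0: 0xEF = 11101111 → 3-byte char (#1). Advance 3.
Byte at offset 3: 0xCE = 11001110 → 2-byte char (#2). Advance 2.
Byte at offset 5: 0x63 = 01100011 → 1-byte char (#3). Advance 1.
Byte at offset 6: 0xEB = 11101011 → 3-byte char (#4). Advance 3.
Byte at offset 9: 0xF1 = 11110001 → 4-byte char (#5). Advance 4.
Byte at offset 13: 0xF0 = 11110000 → 4-byte char (#6). Advance 4.
Byte at offset 17: 0xE3 = 11100011 → 3-byte char (#7). Advance 3.
Byte at offset 20: 0xD2 = 11010010 → 2-byte char (#8). Advance 2.
Byte at offset 22: 0xEB = 11101011 → 3-byte char (#9). Advance 3.
Byte at offset 25: 0xF2 = 11110010 → 4-byte char (#10). Advance 4.
Byte at offset 29: 0xC9 = 11001001 → 2-byte char (#11). Advance 2.
Byte at offset 31: 0xEB = 11101011 → 3-byte char (#12). Advance 3.
Reached end at offset 34 after 12 code points.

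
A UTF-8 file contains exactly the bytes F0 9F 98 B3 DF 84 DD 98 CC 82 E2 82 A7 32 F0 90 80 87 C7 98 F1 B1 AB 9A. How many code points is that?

Byte at offset 0: 0xF0 = 11110000 → 4-byte char (#1). Advance 4.
Byte at offset 4: 0xDF = 11011111 → 2-byte char (#2). Advance 2.
Byte at offset 6: 0xDD = 11011101 → 2-byte char (#3). Advance 2.
Byte at offset 8: 0xCC = 11001100 → 2-byte char (#4). Advance 2.
Byte at offset 10: 0xE2 = 11100010 → 3-byte char (#5). Advance 3.
Byte at offset 13: 0x32 = 00110010 → 1-byte char (#6). Advance 1.
Byte at offset 14: 0xF0 = 11110000 → 4-byte char (#7). Advance 4.
Byte at offset 18: 0xC7 = 11000111 → 2-byte char (#8). Advance 2.
Byte at offset 20: 0xF1 = 11110001 → 4-byte char (#9). Advance 4.
Reached end at offset 24 after 9 code points.

9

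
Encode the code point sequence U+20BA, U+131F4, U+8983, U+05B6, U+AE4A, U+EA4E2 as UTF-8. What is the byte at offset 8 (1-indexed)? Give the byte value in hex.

0xE8

1-indexed offset 8 is 0-indexed offset 7.
U+20BA → 3-byte form E2 82 BA at offsets 0–2.
U+131F4 → 4-byte form F0 93 87 B4 at offsets 3–6.
U+8983 → 3-byte form E8 A6 83 at offsets 7–9.
Offset 7 falls in char 3's range; it's byte 1 of E8 A6 83 = 0xE8.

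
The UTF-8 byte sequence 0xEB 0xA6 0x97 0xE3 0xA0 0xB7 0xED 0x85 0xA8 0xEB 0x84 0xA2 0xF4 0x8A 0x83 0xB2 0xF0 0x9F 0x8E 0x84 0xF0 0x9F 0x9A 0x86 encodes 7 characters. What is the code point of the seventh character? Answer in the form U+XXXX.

U+1F686

Offset 0: leading byte 0xEB = 11101011 → 3-byte char #1 = EB A6 97.
Offset 3: leading byte 0xE3 = 11100011 → 3-byte char #2 = E3 A0 B7.
Offset 6: leading byte 0xED = 11101101 → 3-byte char #3 = ED 85 A8.
Offset 9: leading byte 0xEB = 11101011 → 3-byte char #4 = EB 84 A2.
Offset 12: leading byte 0xF4 = 11110100 → 4-byte char #5 = F4 8A 83 B2.
Offset 16: leading byte 0xF0 = 11110000 → 4-byte char #6 = F0 9F 8E 84.
Offset 20: leading byte 0xF0 = 11110000 → 4-byte char #7 = F0 9F 9A 86.
Leading byte 0xF0 = 11110000 matches 11110xxx → 4-byte sequence.
Byte 1: 0xF0 = 11110000, payload 000 (3 bits).
Byte 2: 0x9F = 10011111 (10xxxxxx ✓), payload 011111.
Byte 3: 0x9A = 10011010 (10xxxxxx ✓), payload 011010.
Byte 4: 0x86 = 10000110 (10xxxxxx ✓), payload 000110.
Concatenate: 000011111011010000110 = 0x1F686 (21 bits → U+1F686).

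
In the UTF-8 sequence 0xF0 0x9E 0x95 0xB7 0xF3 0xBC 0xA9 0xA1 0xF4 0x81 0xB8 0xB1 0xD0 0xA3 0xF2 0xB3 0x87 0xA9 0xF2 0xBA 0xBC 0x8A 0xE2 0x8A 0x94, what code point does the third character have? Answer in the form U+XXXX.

Offset 0: leading byte 0xF0 = 11110000 → 4-byte char #1 = F0 9E 95 B7.
Offset 4: leading byte 0xF3 = 11110011 → 4-byte char #2 = F3 BC A9 A1.
Offset 8: leading byte 0xF4 = 11110100 → 4-byte char #3 = F4 81 B8 B1.
Leading byte 0xF4 = 11110100 matches 11110xxx → 4-byte sequence.
Byte 1: 0xF4 = 11110100, payload 100 (3 bits).
Byte 2: 0x81 = 10000001 (10xxxxxx ✓), payload 000001.
Byte 3: 0xB8 = 10111000 (10xxxxxx ✓), payload 111000.
Byte 4: 0xB1 = 10110001 (10xxxxxx ✓), payload 110001.
Concatenate: 100000001111000110001 = 0x101E31 (21 bits → U+101E31).

U+101E31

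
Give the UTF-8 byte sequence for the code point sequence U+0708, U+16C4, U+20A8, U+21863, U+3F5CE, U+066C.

DC 88 E1 9B 84 E2 82 A8 F0 A1 A1 A3 F0 BF 97 8E D9 AC

U+0708: 2-byte form → DC 88.
U+16C4: 3-byte form → E1 9B 84.
U+20A8: 3-byte form → E2 82 A8.
U+21863: 4-byte form → F0 A1 A1 A3.
U+3F5CE: 4-byte form → F0 BF 97 8E.
U+066C: 2-byte form → D9 AC.
Concatenated (18 bytes): DC 88 E1 9B 84 E2 82 A8 F0 A1 A1 A3 F0 BF 97 8E D9 AC.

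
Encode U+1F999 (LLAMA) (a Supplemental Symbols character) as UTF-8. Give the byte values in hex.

F0 9F A6 99

U+1F999 = 0x1F999 = 129433 decimal. In range U+10000–U+10FFFF → 4-byte form: 11110xxx 10xxxxxx 10xxxxxx 10xxxxxx.
Binary (21 bits): 000011111100110011001.
Split 3+6+6+6: 000 | 011111 | 100110 | 011001.
Byte 1: 11110000 = 0xF0.
Byte 2: 10011111 = 0x9F.
Byte 3: 10100110 = 0xA6.
Byte 4: 10011001 = 0x99.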